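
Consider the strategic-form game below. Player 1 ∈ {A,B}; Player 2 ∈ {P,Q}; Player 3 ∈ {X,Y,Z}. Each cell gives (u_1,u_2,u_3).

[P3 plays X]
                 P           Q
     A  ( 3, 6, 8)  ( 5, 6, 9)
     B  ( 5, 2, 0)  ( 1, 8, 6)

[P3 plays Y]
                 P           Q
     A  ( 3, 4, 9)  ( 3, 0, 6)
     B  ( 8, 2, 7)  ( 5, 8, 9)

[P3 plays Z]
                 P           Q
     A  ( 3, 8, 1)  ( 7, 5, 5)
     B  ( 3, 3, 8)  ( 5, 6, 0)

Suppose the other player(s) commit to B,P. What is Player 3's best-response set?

P3 best: {Z}

u_3(X vs B,P) = 0
u_3(Y vs B,P) = 7
u_3(Z vs B,P) = 8
max payoff 8 at {Z}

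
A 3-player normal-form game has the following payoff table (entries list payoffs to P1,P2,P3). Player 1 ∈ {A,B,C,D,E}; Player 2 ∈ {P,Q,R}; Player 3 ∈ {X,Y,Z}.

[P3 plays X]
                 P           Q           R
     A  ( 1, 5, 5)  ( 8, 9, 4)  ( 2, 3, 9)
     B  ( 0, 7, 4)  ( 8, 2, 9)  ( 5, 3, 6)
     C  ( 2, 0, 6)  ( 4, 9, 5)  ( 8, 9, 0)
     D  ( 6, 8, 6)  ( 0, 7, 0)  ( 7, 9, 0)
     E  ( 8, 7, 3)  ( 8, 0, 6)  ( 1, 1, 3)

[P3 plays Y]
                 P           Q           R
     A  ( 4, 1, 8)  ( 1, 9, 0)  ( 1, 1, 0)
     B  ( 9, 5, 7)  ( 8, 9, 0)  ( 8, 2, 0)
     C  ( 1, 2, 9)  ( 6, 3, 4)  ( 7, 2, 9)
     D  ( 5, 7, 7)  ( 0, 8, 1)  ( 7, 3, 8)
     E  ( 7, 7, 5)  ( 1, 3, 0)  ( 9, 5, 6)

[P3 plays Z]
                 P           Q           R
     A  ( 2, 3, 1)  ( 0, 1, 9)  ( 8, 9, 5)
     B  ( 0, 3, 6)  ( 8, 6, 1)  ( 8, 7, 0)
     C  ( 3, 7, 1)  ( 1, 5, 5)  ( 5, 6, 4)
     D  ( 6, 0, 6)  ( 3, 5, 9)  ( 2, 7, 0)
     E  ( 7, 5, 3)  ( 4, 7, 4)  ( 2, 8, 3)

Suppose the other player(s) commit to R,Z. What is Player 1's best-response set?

u_1(A vs R,Z) = 8
u_1(B vs R,Z) = 8
u_1(C vs R,Z) = 5
u_1(D vs R,Z) = 2
u_1(E vs R,Z) = 2
max payoff 8 at {A,B}

argmax u_1 = {A,B}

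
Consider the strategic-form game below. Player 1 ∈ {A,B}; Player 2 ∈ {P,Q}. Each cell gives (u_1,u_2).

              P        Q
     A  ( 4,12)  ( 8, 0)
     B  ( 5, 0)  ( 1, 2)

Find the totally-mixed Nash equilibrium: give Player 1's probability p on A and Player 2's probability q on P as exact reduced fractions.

P1 mixes 1/7 on A; P2 mixes 7/8 on P

P1 indiff ⇒ q·4+(1-q)·8 = q·5+(1-q)·1 ⇒ q(-1) = (1-q)(-7) ⇒ q = 7/8
P2 indiff ⇒ p·12+(1-p)·0 = p·0+(1-p)·2 ⇒ p(12) = (1-p)(2) ⇒ p = 1/7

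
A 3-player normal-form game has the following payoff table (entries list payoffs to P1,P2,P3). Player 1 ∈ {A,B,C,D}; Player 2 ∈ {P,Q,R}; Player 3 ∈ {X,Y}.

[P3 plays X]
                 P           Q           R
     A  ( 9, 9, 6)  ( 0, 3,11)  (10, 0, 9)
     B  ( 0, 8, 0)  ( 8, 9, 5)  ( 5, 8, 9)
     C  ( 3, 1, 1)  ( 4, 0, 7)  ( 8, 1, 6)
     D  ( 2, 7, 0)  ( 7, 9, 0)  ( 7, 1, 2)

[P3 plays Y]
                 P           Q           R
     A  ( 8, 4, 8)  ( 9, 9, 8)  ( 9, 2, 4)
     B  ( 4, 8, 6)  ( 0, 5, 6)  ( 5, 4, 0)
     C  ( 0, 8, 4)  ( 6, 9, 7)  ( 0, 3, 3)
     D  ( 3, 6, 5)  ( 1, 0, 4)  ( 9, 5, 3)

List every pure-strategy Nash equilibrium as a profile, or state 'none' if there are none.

PSNE: ∅

(A,P,X): not NE [P3→Y gives 8>6]
(A,P,Y): not NE [P2→Q gives 9>4]
(A,Q,X): not NE [P1→B gives 8>0; P2→P gives 9>3]
(A,Q,Y): not NE [P3→X gives 11>8]
(A,R,X): not NE [P2→P gives 9>0]
(A,R,Y): not NE [P2→Q gives 9>2; P3→X gives 9>4]
(B,P,X): not NE [P1→A gives 9>0; P2→Q gives 9>8; P3→Y gives 6>0]
(B,P,Y): not NE [P1→A gives 8>4]
(B,Q,X): not NE [P3→Y gives 6>5]
(B,Q,Y): not NE [P1→A gives 9>0; P2→P gives 8>5]
(B,R,X): not NE [P1→A gives 10>5; P2→Q gives 9>8]
(B,R,Y): not NE [P1→D gives 9>5; P2→P gives 8>4; P3→X gives 9>0]
(C,P,X): not NE [P1→A gives 9>3; P3→Y gives 4>1]
(C,P,Y): not NE [P1→A gives 8>0; P2→Q gives 9>8]
(C,Q,X): not NE [P1→B gives 8>4; P2→R gives 1>0]
(C,Q,Y): not NE [P1→A gives 9>6]
(C,R,X): not NE [P1→A gives 10>8]
(C,R,Y): not NE [P1→D gives 9>0; P2→Q gives 9>3; P3→X gives 6>3]
(D,P,X): not NE [P1→A gives 9>2; P2→Q gives 9>7; P3→Y gives 5>0]
(D,P,Y): not NE [P1→A gives 8>3]
(D,Q,X): not NE [P1→B gives 8>7; P3→Y gives 4>0]
(D,Q,Y): not NE [P1→A gives 9>1; P2→P gives 6>0]
(D,R,X): not NE [P1→A gives 10>7; P2→Q gives 9>1; P3→Y gives 3>2]
(D,R,Y): not NE [P2→P gives 6>5]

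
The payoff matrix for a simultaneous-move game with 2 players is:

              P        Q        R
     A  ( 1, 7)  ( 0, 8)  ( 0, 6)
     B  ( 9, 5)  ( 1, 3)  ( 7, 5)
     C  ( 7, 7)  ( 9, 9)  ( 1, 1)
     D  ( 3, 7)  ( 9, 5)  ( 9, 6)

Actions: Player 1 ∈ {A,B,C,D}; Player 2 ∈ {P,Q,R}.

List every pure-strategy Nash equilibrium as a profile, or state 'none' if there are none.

(A,P): not NE [P1→B gives 9>1; P2→Q gives 8>7]
(A,Q): not NE [P1→D gives 9>0]
(A,R): not NE [P1→D gives 9>0; P2→Q gives 8>6]
(B,P): NE
(B,Q): not NE [P1→D gives 9>1; P2→R gives 5>3]
(B,R): not NE [P1→D gives 9>7]
(C,P): not NE [P1→B gives 9>7; P2→Q gives 9>7]
(C,Q): NE
(C,R): not NE [P1→D gives 9>1; P2→Q gives 9>1]
(D,P): not NE [P1→B gives 9>3]
(D,Q): not NE [P2→P gives 7>5]
(D,R): not NE [P2→P gives 7>6]

NE set: (B,P), (C,Q)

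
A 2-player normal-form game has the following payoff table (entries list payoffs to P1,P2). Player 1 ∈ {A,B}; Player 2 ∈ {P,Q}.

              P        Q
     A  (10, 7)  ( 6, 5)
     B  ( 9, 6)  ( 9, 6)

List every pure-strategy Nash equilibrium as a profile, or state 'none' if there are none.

(A,P): NE
(A,Q): not NE [P1→B gives 9>6; P2→P gives 7>5]
(B,P): not NE [P1→A gives 10>9]
(B,Q): NE

PSNE = {(A,P), (B,Q)}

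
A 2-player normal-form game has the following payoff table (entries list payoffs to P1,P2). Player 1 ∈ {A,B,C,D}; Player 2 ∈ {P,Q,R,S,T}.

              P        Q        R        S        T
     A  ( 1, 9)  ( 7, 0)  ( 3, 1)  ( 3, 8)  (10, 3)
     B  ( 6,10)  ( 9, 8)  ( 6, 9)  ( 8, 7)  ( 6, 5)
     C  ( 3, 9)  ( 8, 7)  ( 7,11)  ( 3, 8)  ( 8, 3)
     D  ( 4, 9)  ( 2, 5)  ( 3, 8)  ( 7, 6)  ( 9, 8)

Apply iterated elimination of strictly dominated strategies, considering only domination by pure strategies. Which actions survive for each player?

Remaining: P1:{B,C} P2:{P,R}

P2 drop Q (P beats it: A:9>0 B:10>8 C:9>7 D:9>5)
P2 drop S (P beats it: A:9>8 B:10>7 C:9>8 D:9>6)
P2 drop T (P beats it: A:9>3 B:10>5 C:9>3 D:9>8)
P1 drop A (B beats it: P:6>1 R:6>3)
P1 drop D (B beats it: P:6>4 R:6>3)
P1→{B,C} P2→{P,R}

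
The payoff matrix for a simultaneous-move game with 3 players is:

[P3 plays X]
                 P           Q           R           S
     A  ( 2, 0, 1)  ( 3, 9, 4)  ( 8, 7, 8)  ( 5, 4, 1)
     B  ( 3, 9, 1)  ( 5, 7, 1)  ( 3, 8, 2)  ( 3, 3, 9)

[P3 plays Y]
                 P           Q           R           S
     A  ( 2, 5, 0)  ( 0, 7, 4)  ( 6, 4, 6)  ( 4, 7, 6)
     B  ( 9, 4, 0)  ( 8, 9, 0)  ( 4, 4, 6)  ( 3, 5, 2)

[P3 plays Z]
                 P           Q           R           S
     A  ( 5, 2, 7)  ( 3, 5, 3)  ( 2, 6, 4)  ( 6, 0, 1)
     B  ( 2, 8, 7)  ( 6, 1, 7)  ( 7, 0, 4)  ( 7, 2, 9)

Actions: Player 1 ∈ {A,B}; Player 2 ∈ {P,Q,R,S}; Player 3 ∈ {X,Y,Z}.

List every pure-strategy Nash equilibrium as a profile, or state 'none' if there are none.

Nash profiles: (A,S,Y)

(A,P,X): not NE [P1→B gives 3>2; P2→Q gives 9>0; P3→Z gives 7>1]
(A,P,Y): not NE [P1→B gives 9>2; P2→S gives 7>5; P3→Z gives 7>0]
(A,P,Z): not NE [P2→R gives 6>2]
(A,Q,X): not NE [P1→B gives 5>3]
(A,Q,Y): not NE [P1→B gives 8>0]
(A,Q,Z): not NE [P1→B gives 6>3; P2→R gives 6>5; P3→Y gives 4>3]
(A,R,X): not NE [P2→Q gives 9>7]
(A,R,Y): not NE [P2→S gives 7>4; P3→X gives 8>6]
(A,R,Z): not NE [P1→B gives 7>2; P3→X gives 8>4]
(A,S,X): not NE [P2→Q gives 9>4; P3→Y gives 6>1]
(A,S,Y): NE
(A,S,Z): not NE [P1→B gives 7>6; P2→R gives 6>0; P3→Y gives 6>1]
(B,P,X): not NE [P3→Z gives 7>1]
(B,P,Y): not NE [P2→Q gives 9>4; P3→Z gives 7>0]
(B,P,Z): not NE [P1→A gives 5>2]
(B,Q,X): not NE [P2→P gives 9>7; P3→Z gives 7>1]
(B,Q,Y): not NE [P3→Z gives 7>0]
(B,Q,Z): not NE [P2→P gives 8>1]
(B,R,X): not NE [P1→A gives 8>3; P2→P gives 9>8; P3→Y gives 6>2]
(B,R,Y): not NE [P1→A gives 6>4; P2→Q gives 9>4]
(B,R,Z): not NE [P2→P gives 8>0; P3→Y gives 6>4]
(B,S,X): not NE [P1→A gives 5>3; P2→P gives 9>3]
(B,S,Y): not NE [P1→A gives 4>3; P2→Q gives 9>5; P3→Z gives 9>2]
(B,S,Z): not NE [P2→P gives 8>2]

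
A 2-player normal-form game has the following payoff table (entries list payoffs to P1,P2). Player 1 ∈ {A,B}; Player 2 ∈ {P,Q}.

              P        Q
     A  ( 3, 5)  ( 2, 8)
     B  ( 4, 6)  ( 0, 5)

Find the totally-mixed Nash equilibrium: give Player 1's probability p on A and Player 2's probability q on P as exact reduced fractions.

P1 indiff ⇒ q·3+(1-q)·2 = q·4+(1-q)·0 ⇒ q(-1) = (1-q)(-2) ⇒ q = 2/3
P2 indiff ⇒ p·5+(1-p)·6 = p·8+(1-p)·5 ⇒ p(-3) = (1-p)(-1) ⇒ p = 1/4

(p,q) = (1/4, 2/3)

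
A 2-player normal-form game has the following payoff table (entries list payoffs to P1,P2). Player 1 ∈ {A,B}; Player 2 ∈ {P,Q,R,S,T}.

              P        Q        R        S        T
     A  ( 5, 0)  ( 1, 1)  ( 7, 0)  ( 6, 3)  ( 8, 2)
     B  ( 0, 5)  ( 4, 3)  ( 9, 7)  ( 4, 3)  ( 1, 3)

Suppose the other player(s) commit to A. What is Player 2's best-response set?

argmax u_2 = {S}

u_2(P vs A) = 0
u_2(Q vs A) = 1
u_2(R vs A) = 0
u_2(S vs A) = 3
u_2(T vs A) = 2
max payoff 3 at {S}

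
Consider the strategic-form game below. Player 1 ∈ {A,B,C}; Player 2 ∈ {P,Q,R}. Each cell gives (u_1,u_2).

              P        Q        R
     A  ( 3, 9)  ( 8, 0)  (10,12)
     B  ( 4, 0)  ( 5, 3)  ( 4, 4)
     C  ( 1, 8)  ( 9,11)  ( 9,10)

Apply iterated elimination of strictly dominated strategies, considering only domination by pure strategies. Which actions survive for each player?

Remaining: P1:{A,C} P2:{Q,R}

P2 drop P (R beats it: A:12>9 B:4>0 C:10>8)
P1 drop B (A beats it: Q:8>5 R:10>4)
P1→{A,C} P2→{Q,R}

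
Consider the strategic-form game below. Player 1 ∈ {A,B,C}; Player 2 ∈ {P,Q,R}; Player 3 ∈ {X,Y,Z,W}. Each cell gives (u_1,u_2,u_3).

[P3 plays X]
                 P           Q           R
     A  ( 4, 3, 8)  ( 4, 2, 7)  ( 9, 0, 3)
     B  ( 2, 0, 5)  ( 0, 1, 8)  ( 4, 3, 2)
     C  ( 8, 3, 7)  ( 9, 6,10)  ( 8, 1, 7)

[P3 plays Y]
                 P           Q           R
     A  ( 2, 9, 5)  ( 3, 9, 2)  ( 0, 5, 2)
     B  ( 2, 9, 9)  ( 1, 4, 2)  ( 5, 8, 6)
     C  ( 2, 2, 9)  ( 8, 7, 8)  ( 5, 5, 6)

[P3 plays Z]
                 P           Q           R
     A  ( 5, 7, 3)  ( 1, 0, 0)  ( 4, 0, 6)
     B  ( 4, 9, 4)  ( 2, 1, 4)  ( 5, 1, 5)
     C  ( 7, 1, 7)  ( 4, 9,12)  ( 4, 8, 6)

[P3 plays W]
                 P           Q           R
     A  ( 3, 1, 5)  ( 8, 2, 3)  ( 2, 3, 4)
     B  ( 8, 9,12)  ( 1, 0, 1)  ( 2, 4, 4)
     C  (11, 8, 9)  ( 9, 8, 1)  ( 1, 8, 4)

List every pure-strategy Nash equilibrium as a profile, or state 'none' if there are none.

(A,P,X): not NE [P1→C gives 8>4]
(A,P,Y): not NE [P3→X gives 8>5]
(A,P,Z): not NE [P1→C gives 7>5; P3→X gives 8>3]
(A,P,W): not NE [P1→C gives 11>3; P2→R gives 3>1; P3→X gives 8>5]
(A,Q,X): not NE [P1→C gives 9>4; P2→P gives 3>2]
(A,Q,Y): not NE [P1→C gives 8>3; P3→X gives 7>2]
(A,Q,Z): not NE [P1→C gives 4>1; P2→P gives 7>0; P3→X gives 7>0]
(A,Q,W): not NE [P1→C gives 9>8; P2→R gives 3>2; P3→X gives 7>3]
(A,R,X): not NE [P2→P gives 3>0; P3→Z gives 6>3]
(A,R,Y): not NE [P1→C gives 5>0; P2→Q gives 9>5; P3→Z gives 6>2]
(A,R,Z): not NE [P1→B gives 5>4; P2→P gives 7>0]
(A,R,W): not NE [P3→Z gives 6>4]
(B,P,X): not NE [P1→C gives 8>2; P2→R gives 3>0; P3→W gives 12>5]
(B,P,Y): not NE [P3→W gives 12>9]
(B,P,Z): not NE [P1→C gives 7>4; P3→W gives 12>4]
(B,P,W): not NE [P1→C gives 11>8]
(B,Q,X): not NE [P1→C gives 9>0; P2→R gives 3>1]
(B,Q,Y): not NE [P1→C gives 8>1; P2→P gives 9>4; P3→X gives 8>2]
(B,Q,Z): not NE [P1→C gives 4>2; P2→P gives 9>1; P3→X gives 8>4]
(B,Q,W): not NE [P1→C gives 9>1; P2→P gives 9>0; P3→X gives 8>1]
(B,R,X): not NE [P1→A gives 9>4; P3→Y gives 6>2]
(B,R,Y): not NE [P2→P gives 9>8]
(B,R,Z): not NE [P2→P gives 9>1; P3→Y gives 6>5]
(B,R,W): not NE [P2→P gives 9>4; P3→Y gives 6>4]
(C,P,X): not NE [P2→Q gives 6>3; P3→W gives 9>7]
(C,P,Y): not NE [P2→Q gives 7>2]
(C,P,Z): not NE [P2→Q gives 9>1; P3→W gives 9>7]
(C,P,W): NE
(C,Q,X): not NE [P3→Z gives 12>10]
(C,Q,Y): not NE [P3→Z gives 12>8]
(C,Q,Z): NE
(C,Q,W): not NE [P3→Z gives 12>1]
(C,R,X): not NE [P1→A gives 9>8; P2→Q gives 6>1]
(C,R,Y): not NE [P2→Q gives 7>5; P3→X gives 7>6]
(C,R,Z): not NE [P1→B gives 5>4; P2→Q gives 9>8; P3→X gives 7>6]
(C,R,W): not NE [P1→B gives 2>1; P3→X gives 7>4]

Nash profiles: (C,P,W), (C,Q,Z)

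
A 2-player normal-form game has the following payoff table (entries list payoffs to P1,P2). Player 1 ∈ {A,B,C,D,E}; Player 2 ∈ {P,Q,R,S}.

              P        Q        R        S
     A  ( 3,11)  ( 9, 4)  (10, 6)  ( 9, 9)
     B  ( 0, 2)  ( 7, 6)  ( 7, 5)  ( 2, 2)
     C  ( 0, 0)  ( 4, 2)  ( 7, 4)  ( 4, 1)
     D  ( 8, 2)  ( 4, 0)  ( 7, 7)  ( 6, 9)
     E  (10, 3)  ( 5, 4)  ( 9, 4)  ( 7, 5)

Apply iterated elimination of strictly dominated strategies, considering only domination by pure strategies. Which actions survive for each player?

P1 drop B (A beats it: P:3>0 Q:9>7 R:10>7 S:9>2)
P1 drop C (A beats it: P:3>0 Q:9>4 R:10>7 S:9>4)
P1 drop D (E beats it: P:10>8 Q:5>4 R:9>7 S:7>6)
P2 drop Q (S beats it: A:9>4 E:5>4)
P2 drop R (S beats it: A:9>6 E:5>4)
P1→{A,E} P2→{P,S}

Remaining: P1:{A,E} P2:{P,S}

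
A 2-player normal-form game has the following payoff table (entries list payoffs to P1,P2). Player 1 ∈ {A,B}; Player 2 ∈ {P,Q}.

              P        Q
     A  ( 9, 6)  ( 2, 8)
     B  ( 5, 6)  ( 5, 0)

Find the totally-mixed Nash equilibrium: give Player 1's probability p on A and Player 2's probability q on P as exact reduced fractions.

p=3/4, q=3/7

P1 indiff ⇒ q·9+(1-q)·2 = q·5+(1-q)·5 ⇒ q(4) = (1-q)(3) ⇒ q = 3/7
P2 indiff ⇒ p·6+(1-p)·6 = p·8+(1-p)·0 ⇒ p(-2) = (1-p)(-6) ⇒ p = 3/4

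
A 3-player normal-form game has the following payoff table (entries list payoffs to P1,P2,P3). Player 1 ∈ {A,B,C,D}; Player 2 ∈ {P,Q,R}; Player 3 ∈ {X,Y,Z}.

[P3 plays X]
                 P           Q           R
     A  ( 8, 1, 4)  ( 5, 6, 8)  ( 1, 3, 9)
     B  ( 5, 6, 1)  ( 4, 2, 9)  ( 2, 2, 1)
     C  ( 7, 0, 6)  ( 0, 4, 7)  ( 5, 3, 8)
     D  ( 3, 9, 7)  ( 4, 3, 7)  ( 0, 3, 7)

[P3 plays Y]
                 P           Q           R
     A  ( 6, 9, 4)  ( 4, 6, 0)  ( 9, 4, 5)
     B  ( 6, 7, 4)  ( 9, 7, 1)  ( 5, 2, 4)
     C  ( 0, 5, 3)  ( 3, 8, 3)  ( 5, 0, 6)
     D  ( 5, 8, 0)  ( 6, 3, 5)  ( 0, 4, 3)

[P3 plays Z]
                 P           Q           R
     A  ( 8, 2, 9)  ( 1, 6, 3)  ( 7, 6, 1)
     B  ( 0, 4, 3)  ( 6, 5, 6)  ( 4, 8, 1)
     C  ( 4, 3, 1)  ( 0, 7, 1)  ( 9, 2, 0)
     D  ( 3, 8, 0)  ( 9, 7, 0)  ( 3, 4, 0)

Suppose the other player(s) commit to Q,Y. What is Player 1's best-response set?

BR_1 = {B}

u_1(A vs Q,Y) = 4
u_1(B vs Q,Y) = 9
u_1(C vs Q,Y) = 3
u_1(D vs Q,Y) = 6
max payoff 9 at {B}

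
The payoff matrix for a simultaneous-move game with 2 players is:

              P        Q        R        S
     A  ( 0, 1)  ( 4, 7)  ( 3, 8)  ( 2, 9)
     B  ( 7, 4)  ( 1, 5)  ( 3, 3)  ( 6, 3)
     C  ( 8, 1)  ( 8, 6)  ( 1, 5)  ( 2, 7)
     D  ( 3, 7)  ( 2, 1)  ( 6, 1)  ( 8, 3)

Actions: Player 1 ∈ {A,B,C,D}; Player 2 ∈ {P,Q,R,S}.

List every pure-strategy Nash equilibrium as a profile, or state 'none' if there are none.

PSNE: ∅

(A,P): not NE [P1→C gives 8>0; P2→S gives 9>1]
(A,Q): not NE [P1→C gives 8>4; P2→S gives 9>7]
(A,R): not NE [P1→D gives 6>3; P2→S gives 9>8]
(A,S): not NE [P1→D gives 8>2]
(B,P): not NE [P1→C gives 8>7; P2→Q gives 5>4]
(B,Q): not NE [P1→C gives 8>1]
(B,R): not NE [P1→D gives 6>3; P2→Q gives 5>3]
(B,S): not NE [P1→D gives 8>6; P2→Q gives 5>3]
(C,P): not NE [P2→S gives 7>1]
(C,Q): not NE [P2→S gives 7>6]
(C,R): not NE [P1→D gives 6>1; P2→S gives 7>5]
(C,S): not NE [P1→D gives 8>2]
(D,P): not NE [P1→C gives 8>3]
(D,Q): not NE [P1→C gives 8>2; P2→P gives 7>1]
(D,R): not NE [P2→P gives 7>1]
(D,S): not NE [P2→P gives 7>3]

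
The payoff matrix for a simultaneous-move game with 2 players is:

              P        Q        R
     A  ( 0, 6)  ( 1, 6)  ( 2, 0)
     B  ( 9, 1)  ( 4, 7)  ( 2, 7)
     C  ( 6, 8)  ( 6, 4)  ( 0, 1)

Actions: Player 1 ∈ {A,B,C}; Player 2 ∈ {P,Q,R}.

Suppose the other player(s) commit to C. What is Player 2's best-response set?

u_2(P vs C) = 8
u_2(Q vs C) = 4
u_2(R vs C) = 1
max payoff 8 at {P}

argmax u_2 = {P}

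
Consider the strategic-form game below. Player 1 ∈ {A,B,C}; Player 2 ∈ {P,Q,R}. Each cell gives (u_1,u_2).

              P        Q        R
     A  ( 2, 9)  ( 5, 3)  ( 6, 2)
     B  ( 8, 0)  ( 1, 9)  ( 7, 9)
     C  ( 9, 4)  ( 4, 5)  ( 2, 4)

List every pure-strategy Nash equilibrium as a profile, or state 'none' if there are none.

NE set: (B,R)

(A,P): not NE [P1→C gives 9>2]
(A,Q): not NE [P2→P gives 9>3]
(A,R): not NE [P1→B gives 7>6; P2→P gives 9>2]
(B,P): not NE [P1→C gives 9>8; P2→R gives 9>0]
(B,Q): not NE [P1→A gives 5>1]
(B,R): NE
(C,P): not NE [P2→Q gives 5>4]
(C,Q): not NE [P1→A gives 5>4]
(C,R): not NE [P1→B gives 7>2; P2→Q gives 5>4]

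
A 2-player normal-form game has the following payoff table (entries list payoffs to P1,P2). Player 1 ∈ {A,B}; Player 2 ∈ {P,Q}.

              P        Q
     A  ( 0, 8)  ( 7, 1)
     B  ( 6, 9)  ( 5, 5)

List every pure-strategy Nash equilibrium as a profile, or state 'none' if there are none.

NE set: (B,P)

(A,P): not NE [P1→B gives 6>0]
(A,Q): not NE [P2→P gives 8>1]
(B,P): NE
(B,Q): not NE [P1→A gives 7>5; P2→P gives 9>5]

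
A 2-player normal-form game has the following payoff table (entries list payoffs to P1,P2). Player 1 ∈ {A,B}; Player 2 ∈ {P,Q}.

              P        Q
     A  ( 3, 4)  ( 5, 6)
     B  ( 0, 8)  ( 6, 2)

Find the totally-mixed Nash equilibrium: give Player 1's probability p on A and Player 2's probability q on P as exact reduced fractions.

p=3/4, q=1/4

P1 indiff ⇒ q·3+(1-q)·5 = q·0+(1-q)·6 ⇒ q(3) = (1-q)(1) ⇒ q = 1/4
P2 indiff ⇒ p·4+(1-p)·8 = p·6+(1-p)·2 ⇒ p(-2) = (1-p)(-6) ⇒ p = 3/4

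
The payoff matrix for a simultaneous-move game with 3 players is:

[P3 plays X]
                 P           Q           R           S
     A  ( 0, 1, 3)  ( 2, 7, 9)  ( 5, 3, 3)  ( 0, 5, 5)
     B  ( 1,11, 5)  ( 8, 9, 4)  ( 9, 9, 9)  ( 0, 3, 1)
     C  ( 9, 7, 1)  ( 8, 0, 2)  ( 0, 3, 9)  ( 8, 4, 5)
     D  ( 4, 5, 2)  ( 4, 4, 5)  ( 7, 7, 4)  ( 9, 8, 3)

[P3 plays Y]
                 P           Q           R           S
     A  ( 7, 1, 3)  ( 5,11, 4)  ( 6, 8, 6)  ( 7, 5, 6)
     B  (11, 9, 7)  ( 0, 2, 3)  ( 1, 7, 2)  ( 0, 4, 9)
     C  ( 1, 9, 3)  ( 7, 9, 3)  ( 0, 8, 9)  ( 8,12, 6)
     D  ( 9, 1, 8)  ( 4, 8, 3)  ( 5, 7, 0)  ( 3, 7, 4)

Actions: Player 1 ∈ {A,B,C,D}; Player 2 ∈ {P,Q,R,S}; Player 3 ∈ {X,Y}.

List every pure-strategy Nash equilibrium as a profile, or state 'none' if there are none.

NE set: (B,P,Y), (C,S,Y)

(A,P,X): not NE [P1→C gives 9>0; P2→Q gives 7>1]
(A,P,Y): not NE [P1→B gives 11>7; P2→Q gives 11>1]
(A,Q,X): not NE [P1→C gives 8>2]
(A,Q,Y): not NE [P1→C gives 7>5; P3→X gives 9>4]
(A,R,X): not NE [P1→B gives 9>5; P2→Q gives 7>3; P3→Y gives 6>3]
(A,R,Y): not NE [P2→Q gives 11>8]
(A,S,X): not NE [P1→D gives 9>0; P2→Q gives 7>5; P3→Y gives 6>5]
(A,S,Y): not NE [P1→C gives 8>7; P2→Q gives 11>5]
(B,P,X): not NE [P1→C gives 9>1; P3→Y gives 7>5]
(B,P,Y): NE
(B,Q,X): not NE [P2→P gives 11>9]
(B,Q,Y): not NE [P1→C gives 7>0; P2→P gives 9>2; P3→X gives 4>3]
(B,R,X): not NE [P2→P gives 11>9]
(B,R,Y): not NE [P1→A gives 6>1; P2→P gives 9>7; P3→X gives 9>2]
(B,S,X): not NE [P1→D gives 9>0; P2→P gives 11>3; P3→Y gives 9>1]
(B,S,Y): not NE [P1→C gives 8>0; P2→P gives 9>4]
(C,P,X): not NE [P3→Y gives 3>1]
(C,P,Y): not NE [P1→B gives 11>1; P2→S gives 12>9]
(C,Q,X): not NE [P2→P gives 7>0; P3→Y gives 3>2]
(C,Q,Y): not NE [P2→S gives 12>9]
(C,R,X): not NE [P1→B gives 9>0; P2→P gives 7>3]
(C,R,Y): not NE [P1→A gives 6>0; P2→S gives 12>8]
(C,S,X): not NE [P1→D gives 9>8; P2→P gives 7>4; P3→Y gives 6>5]
(C,S,Y): NE
(D,P,X): not NE [P1→C gives 9>4; P2→S gives 8>5; P3→Y gives 8>2]
(D,P,Y): not NE [P1→B gives 11>9; P2→Q gives 8>1]
(D,Q,X): not NE [P1→C gives 8>4; P2→S gives 8>4]
(D,Q,Y): not NE [P1→C gives 7>4; P3→X gives 5>3]
(D,R,X): not NE [P1→B gives 9>7; P2→S gives 8>7]
(D,R,Y): not NE [P1→A gives 6>5; P2→Q gives 8>7; P3→X gives 4>0]
(D,S,X): not NE [P3→Y gives 4>3]
(D,S,Y): not NE [P1→C gives 8>3; P2→Q gives 8>7]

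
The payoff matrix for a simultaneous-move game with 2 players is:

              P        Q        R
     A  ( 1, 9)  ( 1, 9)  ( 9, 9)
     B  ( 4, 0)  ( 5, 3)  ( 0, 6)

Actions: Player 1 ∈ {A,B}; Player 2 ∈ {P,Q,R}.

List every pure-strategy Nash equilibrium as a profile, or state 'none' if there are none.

(A,P): not NE [P1→B gives 4>1]
(A,Q): not NE [P1→B gives 5>1]
(A,R): NE
(B,P): not NE [P2→R gives 6>0]
(B,Q): not NE [P2→R gives 6>3]
(B,R): not NE [P1→A gives 9>0]

NE set: (A,R)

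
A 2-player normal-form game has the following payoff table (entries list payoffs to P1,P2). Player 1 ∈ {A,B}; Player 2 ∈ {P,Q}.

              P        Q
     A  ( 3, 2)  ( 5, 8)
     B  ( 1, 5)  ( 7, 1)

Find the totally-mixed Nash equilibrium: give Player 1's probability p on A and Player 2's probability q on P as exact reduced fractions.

P1 indiff ⇒ q·3+(1-q)·5 = q·1+(1-q)·7 ⇒ q(2) = (1-q)(2) ⇒ q = 1/2
P2 indiff ⇒ p·2+(1-p)·5 = p·8+(1-p)·1 ⇒ p(-6) = (1-p)(-4) ⇒ p = 2/5

p=2/5, q=1/2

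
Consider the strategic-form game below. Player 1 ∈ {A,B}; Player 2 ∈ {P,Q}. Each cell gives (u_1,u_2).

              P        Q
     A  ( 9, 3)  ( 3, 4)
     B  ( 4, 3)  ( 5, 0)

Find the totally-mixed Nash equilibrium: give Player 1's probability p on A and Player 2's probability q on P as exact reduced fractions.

p=3/4, q=2/7

P1 indiff ⇒ q·9+(1-q)·3 = q·4+(1-q)·5 ⇒ q(5) = (1-q)(2) ⇒ q = 2/7
P2 indiff ⇒ p·3+(1-p)·3 = p·4+(1-p)·0 ⇒ p(-1) = (1-p)(-3) ⇒ p = 3/4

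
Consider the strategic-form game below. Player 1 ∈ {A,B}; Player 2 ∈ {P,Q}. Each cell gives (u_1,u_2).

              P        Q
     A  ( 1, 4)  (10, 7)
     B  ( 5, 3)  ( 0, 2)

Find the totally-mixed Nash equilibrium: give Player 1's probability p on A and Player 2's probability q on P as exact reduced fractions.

P1 mixes 1/4 on A; P2 mixes 5/7 on P

P1 indiff ⇒ q·1+(1-q)·10 = q·5+(1-q)·0 ⇒ q(-4) = (1-q)(-10) ⇒ q = 5/7
P2 indiff ⇒ p·4+(1-p)·3 = p·7+(1-p)·2 ⇒ p(-3) = (1-p)(-1) ⇒ p = 1/4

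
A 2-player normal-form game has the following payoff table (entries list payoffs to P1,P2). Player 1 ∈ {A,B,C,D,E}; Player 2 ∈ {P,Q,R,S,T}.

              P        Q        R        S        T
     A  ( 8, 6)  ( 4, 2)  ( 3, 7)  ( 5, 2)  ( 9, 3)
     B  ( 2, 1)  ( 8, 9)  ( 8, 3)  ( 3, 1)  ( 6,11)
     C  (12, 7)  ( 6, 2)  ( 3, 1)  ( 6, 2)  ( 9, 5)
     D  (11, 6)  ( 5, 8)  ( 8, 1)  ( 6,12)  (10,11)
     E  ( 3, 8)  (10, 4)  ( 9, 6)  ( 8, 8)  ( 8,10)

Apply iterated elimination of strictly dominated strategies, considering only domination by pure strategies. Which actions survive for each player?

P1 drop A (D beats it: P:11>8 Q:5>4 R:8>3 S:6>5 T:10>9)
P1 drop B (E beats it: P:3>2 Q:10>8 R:9>8 S:8>3 T:8>6)
P2 drop Q (T beats it: C:5>2 D:11>8 E:10>4)
P2 drop R (P beats it: C:7>1 D:6>1 E:8>6)
P1→{C,D,E} P2→{P,S,T}

Survivors P1:{C,D,E} P2:{P,S,T}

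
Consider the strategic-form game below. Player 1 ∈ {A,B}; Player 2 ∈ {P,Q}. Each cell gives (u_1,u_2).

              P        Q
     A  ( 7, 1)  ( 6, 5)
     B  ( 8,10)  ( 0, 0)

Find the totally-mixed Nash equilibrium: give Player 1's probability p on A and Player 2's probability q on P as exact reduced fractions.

P1 mixes 5/7 on A; P2 mixes 6/7 on P

P1 indiff ⇒ q·7+(1-q)·6 = q·8+(1-q)·0 ⇒ q(-1) = (1-q)(-6) ⇒ q = 6/7
P2 indiff ⇒ p·1+(1-p)·10 = p·5+(1-p)·0 ⇒ p(-4) = (1-p)(-10) ⇒ p = 5/7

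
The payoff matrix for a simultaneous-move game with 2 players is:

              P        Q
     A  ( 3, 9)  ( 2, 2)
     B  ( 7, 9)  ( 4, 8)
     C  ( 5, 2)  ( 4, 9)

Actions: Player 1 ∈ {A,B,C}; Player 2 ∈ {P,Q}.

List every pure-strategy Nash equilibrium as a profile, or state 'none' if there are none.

(A,P): not NE [P1→B gives 7>3]
(A,Q): not NE [P1→C gives 4>2; P2→P gives 9>2]
(B,P): NE
(B,Q): not NE [P2→P gives 9>8]
(C,P): not NE [P1→B gives 7>5; P2→Q gives 9>2]
(C,Q): NE

NE set: (B,P), (C,Q)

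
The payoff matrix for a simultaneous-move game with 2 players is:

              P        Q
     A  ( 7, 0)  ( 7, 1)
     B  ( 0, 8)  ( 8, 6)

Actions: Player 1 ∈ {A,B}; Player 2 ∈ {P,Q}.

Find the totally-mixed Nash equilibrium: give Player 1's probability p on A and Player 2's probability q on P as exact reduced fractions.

p=2/3, q=1/8

P1 indiff ⇒ q·7+(1-q)·7 = q·0+(1-q)·8 ⇒ q(7) = (1-q)(1) ⇒ q = 1/8
P2 indiff ⇒ p·0+(1-p)·8 = p·1+(1-p)·6 ⇒ p(-1) = (1-p)(-2) ⇒ p = 2/3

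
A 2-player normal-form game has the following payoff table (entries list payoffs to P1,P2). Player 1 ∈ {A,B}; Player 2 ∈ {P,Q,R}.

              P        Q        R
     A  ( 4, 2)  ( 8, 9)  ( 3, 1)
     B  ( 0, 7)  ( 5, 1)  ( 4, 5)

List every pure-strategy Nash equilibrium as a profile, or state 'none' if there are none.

Nash profiles: (A,Q)

(A,P): not NE [P2→Q gives 9>2]
(A,Q): NE
(A,R): not NE [P1→B gives 4>3; P2→Q gives 9>1]
(B,P): not NE [P1→A gives 4>0]
(B,Q): not NE [P1→A gives 8>5; P2→P gives 7>1]
(B,R): not NE [P2→P gives 7>5]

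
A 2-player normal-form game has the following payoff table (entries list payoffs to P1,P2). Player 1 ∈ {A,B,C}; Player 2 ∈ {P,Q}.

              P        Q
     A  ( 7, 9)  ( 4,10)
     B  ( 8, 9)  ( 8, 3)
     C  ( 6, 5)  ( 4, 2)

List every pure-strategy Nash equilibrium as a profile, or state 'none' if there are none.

(A,P): not NE [P1→B gives 8>7; P2→Q gives 10>9]
(A,Q): not NE [P1→B gives 8>4]
(B,P): NE
(B,Q): not NE [P2→P gives 9>3]
(C,P): not NE [P1→B gives 8>6]
(C,Q): not NE [P1→B gives 8>4; P2→P gives 5>2]

NE set: (B,P)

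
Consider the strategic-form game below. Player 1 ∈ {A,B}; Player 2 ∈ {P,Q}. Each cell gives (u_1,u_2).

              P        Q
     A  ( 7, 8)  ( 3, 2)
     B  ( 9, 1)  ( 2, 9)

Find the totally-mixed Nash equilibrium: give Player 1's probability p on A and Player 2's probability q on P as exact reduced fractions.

(p,q) = (4/7, 1/3)

P1 indiff ⇒ q·7+(1-q)·3 = q·9+(1-q)·2 ⇒ q(-2) = (1-q)(-1) ⇒ q = 1/3
P2 indiff ⇒ p·8+(1-p)·1 = p·2+(1-p)·9 ⇒ p(6) = (1-p)(8) ⇒ p = 4/7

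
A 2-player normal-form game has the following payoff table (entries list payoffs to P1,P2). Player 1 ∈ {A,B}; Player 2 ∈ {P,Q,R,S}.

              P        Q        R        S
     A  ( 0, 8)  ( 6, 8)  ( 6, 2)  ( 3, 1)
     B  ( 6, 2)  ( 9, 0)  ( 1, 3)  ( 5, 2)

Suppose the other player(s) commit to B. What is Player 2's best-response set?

u_2(P vs B) = 2
u_2(Q vs B) = 0
u_2(R vs B) = 3
u_2(S vs B) = 2
max payoff 3 at {R}

BR_2 = {R}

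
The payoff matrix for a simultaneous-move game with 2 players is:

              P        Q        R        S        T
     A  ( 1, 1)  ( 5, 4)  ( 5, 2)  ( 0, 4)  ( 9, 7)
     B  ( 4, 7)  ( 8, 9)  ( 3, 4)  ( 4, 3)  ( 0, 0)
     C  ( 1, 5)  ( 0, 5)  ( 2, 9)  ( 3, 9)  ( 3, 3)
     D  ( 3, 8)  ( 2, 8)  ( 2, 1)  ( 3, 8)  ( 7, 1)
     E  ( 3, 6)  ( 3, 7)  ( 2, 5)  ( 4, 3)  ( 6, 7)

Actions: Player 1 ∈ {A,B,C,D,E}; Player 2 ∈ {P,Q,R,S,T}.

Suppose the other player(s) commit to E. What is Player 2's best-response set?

argmax u_2 = {Q,T}

u_2(P vs E) = 6
u_2(Q vs E) = 7
u_2(R vs E) = 5
u_2(S vs E) = 3
u_2(T vs E) = 7
max payoff 7 at {Q,T}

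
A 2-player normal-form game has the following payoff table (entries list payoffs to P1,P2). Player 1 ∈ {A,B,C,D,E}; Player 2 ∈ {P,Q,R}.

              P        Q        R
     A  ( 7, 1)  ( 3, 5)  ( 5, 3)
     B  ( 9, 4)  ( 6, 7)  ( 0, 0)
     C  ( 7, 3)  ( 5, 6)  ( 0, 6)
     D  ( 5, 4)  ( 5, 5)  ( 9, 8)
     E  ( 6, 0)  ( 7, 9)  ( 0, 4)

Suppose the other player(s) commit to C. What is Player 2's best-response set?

P2 best: {Q,R}

u_2(P vs C) = 3
u_2(Q vs C) = 6
u_2(R vs C) = 6
max payoff 6 at {Q,R}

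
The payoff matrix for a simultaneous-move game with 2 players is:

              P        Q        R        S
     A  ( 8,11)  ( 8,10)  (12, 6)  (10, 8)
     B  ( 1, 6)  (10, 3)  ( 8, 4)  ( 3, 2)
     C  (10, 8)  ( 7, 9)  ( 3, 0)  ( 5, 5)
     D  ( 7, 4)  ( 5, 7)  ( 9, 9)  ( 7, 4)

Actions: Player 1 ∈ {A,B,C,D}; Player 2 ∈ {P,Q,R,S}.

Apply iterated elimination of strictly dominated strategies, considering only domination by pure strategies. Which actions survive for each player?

Survivors P1:{A,B,C} P2:{P,Q}

P1 drop D (A beats it: P:8>7 Q:8>5 R:12>9 S:10>7)
P2 drop R (P beats it: A:11>6 B:6>4 C:8>0)
P2 drop S (P beats it: A:11>8 B:6>2 C:8>5)
P1→{A,B,C} P2→{P,Q}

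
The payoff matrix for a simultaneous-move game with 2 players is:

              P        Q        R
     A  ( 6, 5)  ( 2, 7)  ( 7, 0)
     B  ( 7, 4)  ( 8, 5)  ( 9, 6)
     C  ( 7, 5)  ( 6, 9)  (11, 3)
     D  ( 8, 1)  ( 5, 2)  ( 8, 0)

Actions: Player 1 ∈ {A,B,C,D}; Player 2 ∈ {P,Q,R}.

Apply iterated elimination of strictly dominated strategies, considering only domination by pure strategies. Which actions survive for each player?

P1 drop A (B beats it: P:7>6 Q:8>2 R:9>7)
P2 drop P (Q beats it: B:5>4 C:9>5 D:2>1)
P1 drop D (B beats it: Q:8>5 R:9>8)
P1→{B,C} P2→{Q,R}

Survivors P1:{B,C} P2:{Q,R}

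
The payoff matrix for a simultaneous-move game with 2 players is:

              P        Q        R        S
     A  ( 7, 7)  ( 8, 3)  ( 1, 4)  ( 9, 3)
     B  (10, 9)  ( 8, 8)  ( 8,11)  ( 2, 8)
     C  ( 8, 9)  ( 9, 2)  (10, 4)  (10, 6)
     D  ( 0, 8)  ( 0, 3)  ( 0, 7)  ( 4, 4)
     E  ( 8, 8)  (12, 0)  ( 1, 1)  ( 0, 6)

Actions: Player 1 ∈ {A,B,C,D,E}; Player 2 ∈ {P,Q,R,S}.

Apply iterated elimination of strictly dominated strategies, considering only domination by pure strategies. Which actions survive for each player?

Survivors P1:{B,C} P2:{P,R}

P1 drop A (C beats it: P:8>7 Q:9>8 R:10>1 S:10>9)
P1 drop D (C beats it: P:8>0 Q:9>0 R:10>0 S:10>4)
P2 drop Q (P beats it: B:9>8 C:9>2 E:8>0)
P1 drop E (B beats it: P:10>8 R:8>1 S:2>0)
P2 drop S (P beats it: B:9>8 C:9>6)
P1→{B,C} P2→{P,R}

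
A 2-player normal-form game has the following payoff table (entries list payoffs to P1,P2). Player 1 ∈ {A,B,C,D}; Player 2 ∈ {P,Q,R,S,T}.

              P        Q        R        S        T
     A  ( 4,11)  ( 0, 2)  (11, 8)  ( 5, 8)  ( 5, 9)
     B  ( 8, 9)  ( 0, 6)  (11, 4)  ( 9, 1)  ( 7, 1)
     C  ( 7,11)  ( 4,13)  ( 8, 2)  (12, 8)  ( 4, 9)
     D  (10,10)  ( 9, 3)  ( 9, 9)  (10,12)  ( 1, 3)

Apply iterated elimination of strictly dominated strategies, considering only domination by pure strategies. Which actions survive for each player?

P2 drop R (P beats it: A:11>8 B:9>4 C:11>2 D:10>9)
P2 drop T (P beats it: A:11>9 B:9>1 C:11>9 D:10>3)
P1 drop A (C beats it: P:7>4 Q:4>0 S:12>5)
P1 drop B (D beats it: P:10>8 Q:9>0 S:10>9)
P1→{C,D} P2→{P,Q,S}

IESDS → P1:{C,D} P2:{P,Q,S}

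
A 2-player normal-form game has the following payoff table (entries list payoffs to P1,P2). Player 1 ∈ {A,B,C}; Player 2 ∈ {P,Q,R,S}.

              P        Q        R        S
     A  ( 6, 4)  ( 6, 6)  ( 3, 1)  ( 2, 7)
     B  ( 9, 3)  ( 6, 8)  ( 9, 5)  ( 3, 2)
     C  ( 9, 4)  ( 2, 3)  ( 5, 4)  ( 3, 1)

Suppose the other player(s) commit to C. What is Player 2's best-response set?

BR_2 = {P,R}

u_2(P vs C) = 4
u_2(Q vs C) = 3
u_2(R vs C) = 4
u_2(S vs C) = 1
max payoff 4 at {P,R}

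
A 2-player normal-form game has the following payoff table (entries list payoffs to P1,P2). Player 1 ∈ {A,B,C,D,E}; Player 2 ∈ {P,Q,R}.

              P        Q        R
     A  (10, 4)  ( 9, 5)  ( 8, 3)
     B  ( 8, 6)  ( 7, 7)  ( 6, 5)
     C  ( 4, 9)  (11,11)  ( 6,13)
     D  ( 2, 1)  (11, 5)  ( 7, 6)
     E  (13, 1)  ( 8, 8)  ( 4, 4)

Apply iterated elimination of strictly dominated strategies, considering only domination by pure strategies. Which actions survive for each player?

P1 drop B (A beats it: P:10>8 Q:9>7 R:8>6)
P2 drop P (Q beats it: A:5>4 C:11>9 D:5>1 E:8>1)
P1 drop E (A beats it: Q:9>8 R:8>4)
P1→{A,C,D} P2→{Q,R}

Survivors P1:{A,C,D} P2:{Q,R}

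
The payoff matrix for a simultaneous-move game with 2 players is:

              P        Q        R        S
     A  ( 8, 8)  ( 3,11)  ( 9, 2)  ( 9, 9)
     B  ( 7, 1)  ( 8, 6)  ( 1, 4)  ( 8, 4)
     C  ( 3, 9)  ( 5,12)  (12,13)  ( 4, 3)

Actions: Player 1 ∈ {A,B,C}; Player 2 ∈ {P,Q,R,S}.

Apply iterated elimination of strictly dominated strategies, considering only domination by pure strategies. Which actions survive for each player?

Remaining: P1:{B,C} P2:{Q,R}

P2 drop P (Q beats it: A:11>8 B:6>1 C:12>9)
P2 drop S (Q beats it: A:11>9 B:6>4 C:12>3)
P1 drop A (C beats it: Q:5>3 R:12>9)
P1→{B,C} P2→{Q,R}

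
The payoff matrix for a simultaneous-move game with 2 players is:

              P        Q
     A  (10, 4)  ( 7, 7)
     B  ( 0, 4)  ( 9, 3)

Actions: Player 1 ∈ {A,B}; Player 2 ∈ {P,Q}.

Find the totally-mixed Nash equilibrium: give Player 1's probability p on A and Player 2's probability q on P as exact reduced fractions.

(p,q) = (1/4, 1/6)

P1 indiff ⇒ q·10+(1-q)·7 = q·0+(1-q)·9 ⇒ q(10) = (1-q)(2) ⇒ q = 1/6
P2 indiff ⇒ p·4+(1-p)·4 = p·7+(1-p)·3 ⇒ p(-3) = (1-p)(-1) ⇒ p = 1/4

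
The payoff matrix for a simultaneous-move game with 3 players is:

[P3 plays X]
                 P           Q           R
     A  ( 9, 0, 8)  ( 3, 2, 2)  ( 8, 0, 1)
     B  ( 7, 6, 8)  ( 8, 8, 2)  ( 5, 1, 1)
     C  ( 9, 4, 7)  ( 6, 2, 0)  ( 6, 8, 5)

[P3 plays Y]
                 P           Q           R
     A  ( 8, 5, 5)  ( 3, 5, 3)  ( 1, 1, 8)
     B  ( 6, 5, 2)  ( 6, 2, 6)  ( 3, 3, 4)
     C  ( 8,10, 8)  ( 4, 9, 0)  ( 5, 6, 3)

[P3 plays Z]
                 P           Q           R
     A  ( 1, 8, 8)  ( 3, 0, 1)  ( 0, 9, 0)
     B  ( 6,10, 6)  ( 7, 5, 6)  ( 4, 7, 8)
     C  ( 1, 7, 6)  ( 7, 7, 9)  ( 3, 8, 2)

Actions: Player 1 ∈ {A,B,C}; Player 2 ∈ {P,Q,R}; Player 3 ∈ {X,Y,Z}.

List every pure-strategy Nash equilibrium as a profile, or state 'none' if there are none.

NE set: (C,P,Y)

(A,P,X): not NE [P2→Q gives 2>0]
(A,P,Y): not NE [P3→Z gives 8>5]
(A,P,Z): not NE [P1→B gives 6>1; P2→R gives 9>8]
(A,Q,X): not NE [P1→B gives 8>3; P3→Y gives 3>2]
(A,Q,Y): not NE [P1→B gives 6>3]
(A,Q,Z): not NE [P1→C gives 7>3; P2→R gives 9>0; P3→Y gives 3>1]
(A,R,X): not NE [P2→Q gives 2>0; P3→Y gives 8>1]
(A,R,Y): not NE [P1→C gives 5>1; P2→Q gives 5>1]
(A,R,Z): not NE [P1→B gives 4>0; P3→Y gives 8>0]
(B,P,X): not NE [P1→C gives 9>7; P2→Q gives 8>6]
(B,P,Y): not NE [P1→C gives 8>6; P3→X gives 8>2]
(B,P,Z): not NE [P3→X gives 8>6]
(B,Q,X): not NE [P3→Z gives 6>2]
(B,Q,Y): not NE [P2→P gives 5>2]
(B,Q,Z): not NE [P2→P gives 10>5]
(B,R,X): not NE [P1→A gives 8>5; P2→Q gives 8>1; P3→Z gives 8>1]
(B,R,Y): not NE [P1→C gives 5>3; P2→P gives 5>3; P3→Z gives 8>4]
(B,R,Z): not NE [P2→P gives 10>7]
(C,P,X): not NE [P2→R gives 8>4; P3→Y gives 8>7]
(C,P,Y): NE
(C,P,Z): not NE [P1→B gives 6>1; P2→R gives 8>7; P3→Y gives 8>6]
(C,Q,X): not NE [P1→B gives 8>6; P2→R gives 8>2; P3→Z gives 9>0]
(C,Q,Y): not NE [P1→B gives 6>4; P2→P gives 10>9; P3→Z gives 9>0]
(C,Q,Z): not NE [P2→R gives 8>7]
(C,R,X): not NE [P1→A gives 8>6]
(C,R,Y): not NE [P2→P gives 10>6; P3→X gives 5>3]
(C,R,Z): not NE [P1→B gives 4>3; P3→X gives 5>2]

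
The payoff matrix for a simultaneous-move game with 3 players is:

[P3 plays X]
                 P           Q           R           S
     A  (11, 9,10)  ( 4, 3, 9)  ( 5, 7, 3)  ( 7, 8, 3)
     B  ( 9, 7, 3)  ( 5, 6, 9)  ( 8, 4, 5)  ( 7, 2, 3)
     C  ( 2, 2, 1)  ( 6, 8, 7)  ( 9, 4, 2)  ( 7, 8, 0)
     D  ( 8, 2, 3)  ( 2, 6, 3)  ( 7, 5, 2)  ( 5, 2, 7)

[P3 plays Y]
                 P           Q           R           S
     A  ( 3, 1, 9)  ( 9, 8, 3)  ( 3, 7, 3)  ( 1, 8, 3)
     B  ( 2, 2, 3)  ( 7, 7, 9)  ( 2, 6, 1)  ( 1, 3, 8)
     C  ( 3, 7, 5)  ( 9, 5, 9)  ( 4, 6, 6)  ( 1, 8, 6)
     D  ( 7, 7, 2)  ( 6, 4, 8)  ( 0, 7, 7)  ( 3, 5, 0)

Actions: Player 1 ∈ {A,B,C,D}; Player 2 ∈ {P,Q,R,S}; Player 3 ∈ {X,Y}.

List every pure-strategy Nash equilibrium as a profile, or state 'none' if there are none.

PSNE = {(A,P,X)}

(A,P,X): NE
(A,P,Y): not NE [P1→D gives 7>3; P2→S gives 8>1; P3→X gives 10>9]
(A,Q,X): not NE [P1→C gives 6>4; P2→P gives 9>3]
(A,Q,Y): not NE [P3→X gives 9>3]
(A,R,X): not NE [P1→C gives 9>5; P2→P gives 9>7]
(A,R,Y): not NE [P1→C gives 4>3; P2→S gives 8>7]
(A,S,X): not NE [P2→P gives 9>8]
(A,S,Y): not NE [P1→D gives 3>1]
(B,P,X): not NE [P1→A gives 11>9]
(B,P,Y): not NE [P1→D gives 7>2; P2→Q gives 7>2]
(B,Q,X): not NE [P1→C gives 6>5; P2→P gives 7>6]
(B,Q,Y): not NE [P1→C gives 9>7]
(B,R,X): not NE [P1→C gives 9>8; P2→P gives 7>4]
(B,R,Y): not NE [P1→C gives 4>2; P2→Q gives 7>6; P3→X gives 5>1]
(B,S,X): not NE [P2→P gives 7>2; P3→Y gives 8>3]
(B,S,Y): not NE [P1→D gives 3>1; P2→Q gives 7>3]
(C,P,X): not NE [P1→A gives 11>2; P2→S gives 8>2; P3→Y gives 5>1]
(C,P,Y): not NE [P1→D gives 7>3; P2→S gives 8>7]
(C,Q,X): not NE [P3→Y gives 9>7]
(C,Q,Y): not NE [P2→S gives 8>5]
(C,R,X): not NE [P2→S gives 8>4; P3→Y gives 6>2]
(C,R,Y): not NE [P2→S gives 8>6]
(C,S,X): not NE [P3→Y gives 6>0]
(C,S,Y): not NE [P1→D gives 3>1]
(D,P,X): not NE [P1→A gives 11>8; P2→Q gives 6>2]
(D,P,Y): not NE [P3→X gives 3>2]
(D,Q,X): not NE [P1→C gives 6>2; P3→Y gives 8>3]
(D,Q,Y): not NE [P1→C gives 9>6; P2→R gives 7>4]
(D,R,X): not NE [P1→C gives 9>7; P2→Q gives 6>5; P3→Y gives 7>2]
(D,R,Y): not NE [P1→C gives 4>0]
(D,S,X): not NE [P1→C gives 7>5; P2→Q gives 6>2]
(D,S,Y): not NE [P2→R gives 7>5; P3→X gives 7>0]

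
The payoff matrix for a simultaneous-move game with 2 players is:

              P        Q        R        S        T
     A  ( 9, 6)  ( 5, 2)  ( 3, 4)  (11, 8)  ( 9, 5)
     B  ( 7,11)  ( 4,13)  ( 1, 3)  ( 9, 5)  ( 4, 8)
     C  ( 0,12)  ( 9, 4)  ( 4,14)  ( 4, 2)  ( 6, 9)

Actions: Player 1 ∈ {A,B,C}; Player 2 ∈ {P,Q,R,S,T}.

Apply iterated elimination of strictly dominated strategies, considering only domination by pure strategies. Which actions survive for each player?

P1 drop B (A beats it: P:9>7 Q:5>4 R:3>1 S:11>9 T:9>4)
P2 drop Q (P beats it: A:6>2 C:12>4)
P2 drop T (P beats it: A:6>5 C:12>9)
P1→{A,C} P2→{P,R,S}

Remaining: P1:{A,C} P2:{P,R,S}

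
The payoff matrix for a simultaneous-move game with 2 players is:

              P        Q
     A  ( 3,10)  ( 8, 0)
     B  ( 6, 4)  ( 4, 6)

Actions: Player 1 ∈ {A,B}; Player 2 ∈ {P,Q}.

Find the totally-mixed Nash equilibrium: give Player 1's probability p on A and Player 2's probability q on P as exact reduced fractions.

(p,q) = (1/6, 4/7)

P1 indiff ⇒ q·3+(1-q)·8 = q·6+(1-q)·4 ⇒ q(-3) = (1-q)(-4) ⇒ q = 4/7
P2 indiff ⇒ p·10+(1-p)·4 = p·0+(1-p)·6 ⇒ p(10) = (1-p)(2) ⇒ p = 1/6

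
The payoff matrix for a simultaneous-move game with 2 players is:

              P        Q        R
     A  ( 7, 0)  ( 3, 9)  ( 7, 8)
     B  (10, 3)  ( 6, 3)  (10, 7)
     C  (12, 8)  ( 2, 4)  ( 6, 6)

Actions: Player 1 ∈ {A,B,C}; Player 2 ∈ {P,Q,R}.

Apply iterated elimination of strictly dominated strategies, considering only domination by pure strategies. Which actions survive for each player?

P1 drop A (B beats it: P:10>7 Q:6>3 R:10>7)
P2 drop Q (R beats it: B:7>3 C:6>4)
P1→{B,C} P2→{P,R}

Survivors P1:{B,C} P2:{P,R}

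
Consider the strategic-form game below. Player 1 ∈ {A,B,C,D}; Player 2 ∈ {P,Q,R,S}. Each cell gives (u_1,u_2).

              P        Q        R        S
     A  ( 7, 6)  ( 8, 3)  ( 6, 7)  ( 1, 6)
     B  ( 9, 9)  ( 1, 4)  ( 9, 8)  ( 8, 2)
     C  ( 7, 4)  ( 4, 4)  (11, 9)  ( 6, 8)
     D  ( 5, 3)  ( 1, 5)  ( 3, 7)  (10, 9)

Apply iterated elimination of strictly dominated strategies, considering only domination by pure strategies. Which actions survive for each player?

P2 drop Q (R beats it: A:7>3 B:8>4 C:9>4 D:7>5)
P1 drop A (B beats it: P:9>7 R:9>6 S:8>1)
P1→{B,C,D} P2→{P,R,S}

Remaining: P1:{B,C,D} P2:{P,R,S}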